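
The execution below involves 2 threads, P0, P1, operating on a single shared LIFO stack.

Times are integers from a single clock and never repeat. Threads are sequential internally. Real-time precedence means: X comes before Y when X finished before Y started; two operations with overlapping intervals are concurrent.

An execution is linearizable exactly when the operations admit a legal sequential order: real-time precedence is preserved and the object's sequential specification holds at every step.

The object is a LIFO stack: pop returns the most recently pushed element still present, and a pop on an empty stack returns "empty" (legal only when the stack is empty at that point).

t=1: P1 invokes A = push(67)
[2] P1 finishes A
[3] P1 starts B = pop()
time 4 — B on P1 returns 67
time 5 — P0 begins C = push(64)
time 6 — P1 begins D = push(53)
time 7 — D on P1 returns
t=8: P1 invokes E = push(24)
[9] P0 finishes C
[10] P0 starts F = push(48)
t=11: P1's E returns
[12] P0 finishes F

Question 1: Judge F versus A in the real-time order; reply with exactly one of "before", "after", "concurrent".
after

F spans [10,12], A spans [1,2]
resp(A)=2 < inv(F)=10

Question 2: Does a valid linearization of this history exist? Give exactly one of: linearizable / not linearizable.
linearizable

witness order: A, B, C, D, E, F
step 1: A push(67) — stack <67>
step 2: B pop() → 67 — stack <>
step 3: C push(64) — stack <64>
step 4: D push(53) — stack <64,53>
step 5: E push(24) — stack <64,53,24>
step 6: F push(48) — stack <64,53,24,48>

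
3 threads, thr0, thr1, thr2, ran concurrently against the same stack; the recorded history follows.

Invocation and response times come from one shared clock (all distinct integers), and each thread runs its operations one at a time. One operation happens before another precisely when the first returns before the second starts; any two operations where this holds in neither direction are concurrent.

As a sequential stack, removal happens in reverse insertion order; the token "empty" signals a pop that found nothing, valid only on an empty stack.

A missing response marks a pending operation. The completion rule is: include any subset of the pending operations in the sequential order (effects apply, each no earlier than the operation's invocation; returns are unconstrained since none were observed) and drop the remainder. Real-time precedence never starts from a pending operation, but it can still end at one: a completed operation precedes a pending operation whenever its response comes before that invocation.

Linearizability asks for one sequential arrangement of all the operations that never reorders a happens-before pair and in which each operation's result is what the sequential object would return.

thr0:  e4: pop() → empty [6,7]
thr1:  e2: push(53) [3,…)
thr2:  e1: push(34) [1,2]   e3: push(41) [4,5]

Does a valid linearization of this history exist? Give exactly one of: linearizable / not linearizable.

not linearizable

already the first 7 events (up to e4's response at time 7) admit no linearization; the first 6 still do
the sole real-time-consistent order of 3 completed operations fails the stack replay
every completion of the 1 pending operation (e2) was checked; none linearizes
take e1, e3, e4 (pending dropped): step 3 already fails, because e4 pop() → empty cannot occur there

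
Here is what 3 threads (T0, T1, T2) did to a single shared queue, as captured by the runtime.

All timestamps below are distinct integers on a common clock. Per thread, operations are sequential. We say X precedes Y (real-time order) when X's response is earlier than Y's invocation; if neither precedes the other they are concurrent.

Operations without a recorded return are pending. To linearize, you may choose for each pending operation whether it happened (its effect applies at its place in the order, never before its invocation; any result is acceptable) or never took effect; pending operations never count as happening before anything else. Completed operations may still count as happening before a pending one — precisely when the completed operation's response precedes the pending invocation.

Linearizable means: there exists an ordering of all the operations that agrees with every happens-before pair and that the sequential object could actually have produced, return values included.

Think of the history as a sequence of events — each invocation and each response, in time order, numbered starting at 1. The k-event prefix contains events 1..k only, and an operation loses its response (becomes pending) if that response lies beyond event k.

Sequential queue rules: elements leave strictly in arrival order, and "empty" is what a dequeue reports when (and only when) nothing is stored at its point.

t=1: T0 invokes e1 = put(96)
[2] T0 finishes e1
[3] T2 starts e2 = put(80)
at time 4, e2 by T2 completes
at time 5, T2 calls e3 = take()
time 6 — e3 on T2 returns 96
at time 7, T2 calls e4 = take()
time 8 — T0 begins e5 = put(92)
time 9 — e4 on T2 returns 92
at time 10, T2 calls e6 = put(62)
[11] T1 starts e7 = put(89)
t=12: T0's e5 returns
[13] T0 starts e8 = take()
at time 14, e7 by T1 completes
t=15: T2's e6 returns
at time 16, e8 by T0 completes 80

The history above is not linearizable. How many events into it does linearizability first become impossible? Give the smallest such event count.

9

events 1..8 are still linearizable — one witness is e1, e2, e3:
1. e1 put(96), leaving queue <96>
2. e2 put(80), leaving queue <96,80>
3. e3 take() → 96, leaving queue <80>
with event 9 included (e4 responding at time 9), all real-time-consistent orders fail
no completion choice of the 1 pending operation (e5) rescues it — every subset was tried
sample order e1, e2, e3, e4 (pending dropped) stalls at step 4 — e4 take() → 92 has no legal effect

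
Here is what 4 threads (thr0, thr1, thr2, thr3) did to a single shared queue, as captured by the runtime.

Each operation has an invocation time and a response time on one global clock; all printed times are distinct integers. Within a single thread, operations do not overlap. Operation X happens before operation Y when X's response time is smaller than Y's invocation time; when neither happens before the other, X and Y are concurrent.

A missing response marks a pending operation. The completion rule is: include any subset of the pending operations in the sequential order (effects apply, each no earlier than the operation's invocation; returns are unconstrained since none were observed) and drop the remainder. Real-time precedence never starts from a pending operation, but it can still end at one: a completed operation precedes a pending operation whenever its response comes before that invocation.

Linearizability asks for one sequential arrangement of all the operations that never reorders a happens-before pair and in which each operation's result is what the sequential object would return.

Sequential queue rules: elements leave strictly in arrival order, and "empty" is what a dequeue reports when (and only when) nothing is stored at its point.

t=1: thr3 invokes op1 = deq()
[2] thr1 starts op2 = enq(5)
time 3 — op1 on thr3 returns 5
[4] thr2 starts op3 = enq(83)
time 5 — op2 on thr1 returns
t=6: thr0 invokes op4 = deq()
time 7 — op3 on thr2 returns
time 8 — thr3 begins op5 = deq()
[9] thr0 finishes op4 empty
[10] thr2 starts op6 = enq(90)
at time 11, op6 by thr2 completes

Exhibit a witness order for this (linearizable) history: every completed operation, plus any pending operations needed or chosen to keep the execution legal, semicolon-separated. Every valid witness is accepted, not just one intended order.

after step 1 (op2 enq(5)): queue <5>
after step 2 (op1 deq() → 5): queue <>
after step 3 (op3 enq(83)): queue <83>
after step 4 (op5 deq() (pending, included)): queue <>
after step 5 (op4 deq() → empty): queue <>
after step 6 (op6 enq(90)): queue <90>

op2; op1; op3; op5; op4; op6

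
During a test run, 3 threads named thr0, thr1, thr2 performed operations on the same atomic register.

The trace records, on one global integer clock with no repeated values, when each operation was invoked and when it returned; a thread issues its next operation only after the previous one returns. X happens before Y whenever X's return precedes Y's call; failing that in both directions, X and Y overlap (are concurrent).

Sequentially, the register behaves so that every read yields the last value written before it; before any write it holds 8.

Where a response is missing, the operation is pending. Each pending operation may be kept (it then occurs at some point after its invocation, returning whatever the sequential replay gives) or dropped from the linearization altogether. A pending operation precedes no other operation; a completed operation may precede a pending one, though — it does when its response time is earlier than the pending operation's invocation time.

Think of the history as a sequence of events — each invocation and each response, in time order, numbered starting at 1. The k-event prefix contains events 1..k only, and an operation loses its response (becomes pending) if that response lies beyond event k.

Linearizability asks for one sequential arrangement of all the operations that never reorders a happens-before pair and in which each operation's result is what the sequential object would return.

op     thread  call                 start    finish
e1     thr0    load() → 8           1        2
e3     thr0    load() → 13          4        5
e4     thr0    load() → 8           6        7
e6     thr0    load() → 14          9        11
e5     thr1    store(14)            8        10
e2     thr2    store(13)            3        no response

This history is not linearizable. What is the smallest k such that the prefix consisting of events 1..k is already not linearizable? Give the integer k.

7

events 1..6 are linearizable; a witness order is e1, e2, e3:
after step 1 (e1 load() → 8): value 8
after step 2 (e2 store(13) (pending, included)): value 13
after step 3 (e3 load() → 13): value 13
with event 7 included (e4 responding at time 7), all real-time-consistent orders fail
every completion of the 1 pending operation (e2) was checked; none linearizes
e.g. e1, e3, e4 (pending dropped): illegal at step 2, since e3 load() → 13 cannot apply there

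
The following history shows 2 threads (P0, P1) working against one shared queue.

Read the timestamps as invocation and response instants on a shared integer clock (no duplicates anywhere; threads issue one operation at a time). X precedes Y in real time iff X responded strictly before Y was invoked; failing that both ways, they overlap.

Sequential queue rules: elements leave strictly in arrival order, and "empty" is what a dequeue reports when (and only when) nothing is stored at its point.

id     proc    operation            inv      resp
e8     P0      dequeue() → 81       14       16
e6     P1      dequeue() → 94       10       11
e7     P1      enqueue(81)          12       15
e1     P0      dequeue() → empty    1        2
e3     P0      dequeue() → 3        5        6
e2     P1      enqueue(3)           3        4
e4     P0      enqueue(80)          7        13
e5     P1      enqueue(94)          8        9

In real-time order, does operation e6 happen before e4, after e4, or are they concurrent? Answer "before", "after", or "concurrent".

e6 spans [10,11], e4 spans [7,13]
the intervals overlap in both directions

concurrent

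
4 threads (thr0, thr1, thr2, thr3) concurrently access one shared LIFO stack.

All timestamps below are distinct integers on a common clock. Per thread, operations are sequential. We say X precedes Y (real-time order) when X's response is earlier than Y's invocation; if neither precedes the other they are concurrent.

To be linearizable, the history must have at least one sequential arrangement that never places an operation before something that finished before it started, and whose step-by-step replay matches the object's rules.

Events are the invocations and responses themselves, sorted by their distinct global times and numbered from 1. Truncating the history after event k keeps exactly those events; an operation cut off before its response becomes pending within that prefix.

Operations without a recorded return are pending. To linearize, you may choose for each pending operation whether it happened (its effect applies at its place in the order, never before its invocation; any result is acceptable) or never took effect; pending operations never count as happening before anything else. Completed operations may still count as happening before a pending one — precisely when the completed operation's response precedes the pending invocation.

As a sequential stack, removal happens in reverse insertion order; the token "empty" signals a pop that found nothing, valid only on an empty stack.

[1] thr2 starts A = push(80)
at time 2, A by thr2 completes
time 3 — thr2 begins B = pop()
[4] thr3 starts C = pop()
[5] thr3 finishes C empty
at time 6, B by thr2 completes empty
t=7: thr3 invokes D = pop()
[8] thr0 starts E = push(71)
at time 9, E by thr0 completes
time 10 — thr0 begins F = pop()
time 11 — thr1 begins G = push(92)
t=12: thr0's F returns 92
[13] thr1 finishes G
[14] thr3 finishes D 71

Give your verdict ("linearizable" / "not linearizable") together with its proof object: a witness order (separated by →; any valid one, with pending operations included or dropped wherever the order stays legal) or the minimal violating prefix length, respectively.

not linearizable — minimal violating prefix: 6 events

through event 5 a valid linearization exists; event 6 (B responding at time 6) ends that
all 2 real-time-respecting orders fail — 3 completed LIFO stack operations, no legal replay
for example A, B, C fails at step 2: B pop() → empty is not legal there
for example A, C, B fails at step 2: C pop() → empty is not legal there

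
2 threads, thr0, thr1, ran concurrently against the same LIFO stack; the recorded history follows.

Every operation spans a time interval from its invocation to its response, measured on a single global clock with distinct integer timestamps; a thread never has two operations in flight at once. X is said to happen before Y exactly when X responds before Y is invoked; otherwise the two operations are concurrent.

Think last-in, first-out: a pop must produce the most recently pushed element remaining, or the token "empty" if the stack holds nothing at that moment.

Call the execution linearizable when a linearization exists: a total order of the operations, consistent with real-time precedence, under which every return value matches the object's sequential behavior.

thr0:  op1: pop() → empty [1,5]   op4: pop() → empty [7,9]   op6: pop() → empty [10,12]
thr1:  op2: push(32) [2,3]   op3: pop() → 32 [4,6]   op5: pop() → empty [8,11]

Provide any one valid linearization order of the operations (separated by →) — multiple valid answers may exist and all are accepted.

op1 → op2 → op3 → op4 → op5 → op6

step 1: op1 pop() → empty — stack <>
step 2: op2 push(32) — stack <32>
step 3: op3 pop() → 32 — stack <>
step 4: op4 pop() → empty — stack <>
step 5: op5 pop() → empty — stack <>
step 6: op6 pop() → empty — stack <>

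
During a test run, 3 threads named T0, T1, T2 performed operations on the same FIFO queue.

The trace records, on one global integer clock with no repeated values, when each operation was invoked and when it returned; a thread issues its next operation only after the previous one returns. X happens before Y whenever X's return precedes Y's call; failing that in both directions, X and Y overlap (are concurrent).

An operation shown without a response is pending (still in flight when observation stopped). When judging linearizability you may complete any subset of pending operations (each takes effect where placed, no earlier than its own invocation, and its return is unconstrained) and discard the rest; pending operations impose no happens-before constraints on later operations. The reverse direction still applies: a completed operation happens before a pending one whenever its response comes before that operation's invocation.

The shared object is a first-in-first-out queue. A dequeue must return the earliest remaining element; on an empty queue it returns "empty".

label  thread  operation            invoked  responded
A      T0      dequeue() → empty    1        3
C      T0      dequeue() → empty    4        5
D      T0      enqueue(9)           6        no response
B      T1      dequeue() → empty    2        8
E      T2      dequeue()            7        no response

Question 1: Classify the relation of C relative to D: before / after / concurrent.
C spans [4,5], D spans [6,…)
resp(C)=5 < inv(D)=6

before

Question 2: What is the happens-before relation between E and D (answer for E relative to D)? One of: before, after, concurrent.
E spans [7,…), D spans [6,…)
the intervals overlap in both directions

concurrent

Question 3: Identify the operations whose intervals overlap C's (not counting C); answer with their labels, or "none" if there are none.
C spans [4,5]: anything still running between times 4 and 5 counts as concurrent
A [1,3]: before
B [2,8]: concurrent
D [6,…): after
E [7,…): after

B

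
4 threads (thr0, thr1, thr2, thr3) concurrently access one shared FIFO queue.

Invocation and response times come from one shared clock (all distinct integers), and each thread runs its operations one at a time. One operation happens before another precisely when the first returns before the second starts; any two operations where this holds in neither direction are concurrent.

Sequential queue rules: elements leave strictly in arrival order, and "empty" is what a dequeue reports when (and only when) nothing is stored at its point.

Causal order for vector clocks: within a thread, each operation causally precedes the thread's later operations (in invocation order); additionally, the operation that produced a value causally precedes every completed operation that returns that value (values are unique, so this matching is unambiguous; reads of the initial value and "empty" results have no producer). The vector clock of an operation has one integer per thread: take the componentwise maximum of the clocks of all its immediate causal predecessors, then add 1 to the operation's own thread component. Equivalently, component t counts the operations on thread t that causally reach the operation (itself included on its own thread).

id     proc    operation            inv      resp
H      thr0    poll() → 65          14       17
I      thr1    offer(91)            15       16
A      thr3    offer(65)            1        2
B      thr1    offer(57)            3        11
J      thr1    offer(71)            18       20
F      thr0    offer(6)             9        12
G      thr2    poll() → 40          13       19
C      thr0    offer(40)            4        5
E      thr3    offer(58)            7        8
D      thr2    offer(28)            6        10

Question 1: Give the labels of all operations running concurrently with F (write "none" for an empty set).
Answer: B, D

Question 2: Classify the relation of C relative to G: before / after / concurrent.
Answer: before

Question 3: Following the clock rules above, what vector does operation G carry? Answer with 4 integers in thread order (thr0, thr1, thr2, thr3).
Answer: (1, 0, 2, 0)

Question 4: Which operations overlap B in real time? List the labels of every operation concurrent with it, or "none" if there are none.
Answer: C, D, E, F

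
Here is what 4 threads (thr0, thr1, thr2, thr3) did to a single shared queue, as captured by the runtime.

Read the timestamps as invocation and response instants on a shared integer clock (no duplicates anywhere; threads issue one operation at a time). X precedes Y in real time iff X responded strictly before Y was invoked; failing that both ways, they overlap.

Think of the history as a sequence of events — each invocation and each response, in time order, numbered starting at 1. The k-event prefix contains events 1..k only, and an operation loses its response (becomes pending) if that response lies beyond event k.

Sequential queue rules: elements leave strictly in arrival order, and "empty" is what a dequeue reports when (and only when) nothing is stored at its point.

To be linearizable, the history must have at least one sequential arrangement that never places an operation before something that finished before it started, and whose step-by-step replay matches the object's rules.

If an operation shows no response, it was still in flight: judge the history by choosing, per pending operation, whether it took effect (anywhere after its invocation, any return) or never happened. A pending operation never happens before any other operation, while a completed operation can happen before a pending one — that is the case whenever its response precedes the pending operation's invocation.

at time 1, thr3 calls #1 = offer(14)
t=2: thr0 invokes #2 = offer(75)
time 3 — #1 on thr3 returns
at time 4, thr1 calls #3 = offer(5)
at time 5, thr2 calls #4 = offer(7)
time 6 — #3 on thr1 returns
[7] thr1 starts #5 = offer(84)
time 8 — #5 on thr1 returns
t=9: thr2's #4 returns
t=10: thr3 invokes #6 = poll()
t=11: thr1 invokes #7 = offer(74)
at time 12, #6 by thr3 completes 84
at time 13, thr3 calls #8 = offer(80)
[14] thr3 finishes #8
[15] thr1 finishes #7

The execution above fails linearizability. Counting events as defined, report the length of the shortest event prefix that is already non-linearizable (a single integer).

12

one valid order for events 1..11 is #1, #2, #3, #4, #5:
step 1: #1 offer(14) — queue <14>
step 2: #2 offer(75) (pending, included) — queue <14,75>
step 3: #3 offer(5) — queue <14,75,5>
step 4: #4 offer(7) — queue <14,75,5,7>
step 5: #5 offer(84) — queue <14,75,5,7,84>
at event 12 (#6's time-12 response) nothing linearizes any more
including or dropping the 2 pending operations (#2, #7) in any combination fails
one such order, #1, #3, #4, #5, #6 (pending dropped), breaks at step 5 where #6 poll() → 84 is illegal
one such order, #1, #3, #5, #4, #6 (pending dropped), breaks at step 5 where #6 poll() → 84 is illegal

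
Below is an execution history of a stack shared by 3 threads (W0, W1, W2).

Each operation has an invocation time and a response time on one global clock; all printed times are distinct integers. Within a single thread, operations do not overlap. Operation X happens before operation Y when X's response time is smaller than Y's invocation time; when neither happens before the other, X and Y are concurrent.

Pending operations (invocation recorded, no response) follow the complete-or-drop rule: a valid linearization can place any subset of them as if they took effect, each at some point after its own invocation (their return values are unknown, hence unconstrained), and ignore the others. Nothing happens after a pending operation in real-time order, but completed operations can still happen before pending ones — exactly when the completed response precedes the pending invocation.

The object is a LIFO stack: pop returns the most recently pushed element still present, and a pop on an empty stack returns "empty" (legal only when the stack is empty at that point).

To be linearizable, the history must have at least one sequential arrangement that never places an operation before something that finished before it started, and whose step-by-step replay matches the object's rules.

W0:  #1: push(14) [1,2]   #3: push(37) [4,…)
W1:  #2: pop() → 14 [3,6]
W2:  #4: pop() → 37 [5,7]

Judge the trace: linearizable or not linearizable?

one valid linearization: #1, #2, #3, #4
after step 1 (#1 push(14)): stack <14>
after step 2 (#2 pop() → 14): stack <>
after step 3 (#3 push(37) (pending, included)): stack <37>
after step 4 (#4 pop() → 37): stack <>

linearizable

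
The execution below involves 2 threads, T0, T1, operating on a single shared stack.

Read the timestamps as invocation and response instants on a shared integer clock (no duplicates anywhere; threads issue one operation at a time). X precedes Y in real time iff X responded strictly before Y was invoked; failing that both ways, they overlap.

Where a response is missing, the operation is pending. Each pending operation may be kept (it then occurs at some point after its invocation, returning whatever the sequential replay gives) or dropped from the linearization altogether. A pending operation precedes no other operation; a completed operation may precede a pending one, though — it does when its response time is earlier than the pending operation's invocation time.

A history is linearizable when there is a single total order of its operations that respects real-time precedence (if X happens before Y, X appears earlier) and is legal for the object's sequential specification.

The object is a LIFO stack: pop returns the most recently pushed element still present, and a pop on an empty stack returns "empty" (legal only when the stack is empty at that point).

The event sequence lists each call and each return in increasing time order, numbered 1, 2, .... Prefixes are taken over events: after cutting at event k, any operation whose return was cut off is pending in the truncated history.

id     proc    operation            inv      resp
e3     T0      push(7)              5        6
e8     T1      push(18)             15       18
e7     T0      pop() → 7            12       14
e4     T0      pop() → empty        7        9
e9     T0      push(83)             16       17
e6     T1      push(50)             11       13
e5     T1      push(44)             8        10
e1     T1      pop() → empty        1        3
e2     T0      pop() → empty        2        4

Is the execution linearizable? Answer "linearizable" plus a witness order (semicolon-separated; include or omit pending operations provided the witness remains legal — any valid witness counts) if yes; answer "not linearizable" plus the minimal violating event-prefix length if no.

not linearizable — minimal violating prefix: 9 events

cut after 8 events: linearizable; cut after 9 events (e4 responds, time 9): not linearizable
every one of the 2 real-time-consistent orders over 4 completed stack ops fails the sequential spec
every completion of the 1 pending operation (e5) was checked; none linearizes
one such order, e1, e2, e3, e4 (pending dropped), breaks at step 4 where e4 pop() → empty is illegal
one such order, e2, e1, e3, e4 (pending dropped), breaks at step 4 where e4 pop() → empty is illegal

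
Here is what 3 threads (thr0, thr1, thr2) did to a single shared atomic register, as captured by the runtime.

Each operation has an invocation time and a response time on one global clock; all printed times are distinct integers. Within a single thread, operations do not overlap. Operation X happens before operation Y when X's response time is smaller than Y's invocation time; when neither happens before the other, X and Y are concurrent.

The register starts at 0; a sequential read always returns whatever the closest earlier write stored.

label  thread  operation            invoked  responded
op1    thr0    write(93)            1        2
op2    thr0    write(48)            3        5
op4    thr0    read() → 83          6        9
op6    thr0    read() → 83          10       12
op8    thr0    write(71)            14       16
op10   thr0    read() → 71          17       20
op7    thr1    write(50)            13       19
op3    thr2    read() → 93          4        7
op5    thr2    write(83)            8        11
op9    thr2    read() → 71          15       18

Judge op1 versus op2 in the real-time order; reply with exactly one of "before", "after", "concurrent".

op1 spans [1,2], op2 spans [3,5]
resp(op1)=2 < inv(op2)=3

before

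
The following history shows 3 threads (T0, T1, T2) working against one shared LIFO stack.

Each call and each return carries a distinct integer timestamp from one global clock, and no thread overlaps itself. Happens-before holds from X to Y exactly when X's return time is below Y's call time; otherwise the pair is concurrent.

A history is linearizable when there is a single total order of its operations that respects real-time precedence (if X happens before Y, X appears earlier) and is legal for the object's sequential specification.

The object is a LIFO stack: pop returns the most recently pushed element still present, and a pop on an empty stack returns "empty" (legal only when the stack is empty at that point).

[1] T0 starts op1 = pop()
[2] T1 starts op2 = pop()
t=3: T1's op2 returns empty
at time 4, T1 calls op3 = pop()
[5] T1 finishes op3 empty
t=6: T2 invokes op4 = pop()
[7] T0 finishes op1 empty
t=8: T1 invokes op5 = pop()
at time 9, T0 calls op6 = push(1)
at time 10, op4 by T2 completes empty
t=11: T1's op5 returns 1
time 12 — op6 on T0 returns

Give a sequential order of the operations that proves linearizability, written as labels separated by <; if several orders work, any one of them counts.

op1 < op2 < op3 < op4 < op6 < op5

step 1: op1 pop() → empty — stack <>
step 2: op2 pop() → empty — stack <>
step 3: op3 pop() → empty — stack <>
step 4: op4 pop() → empty — stack <>
step 5: op6 push(1) — stack <1>
step 6: op5 pop() → 1 — stack <>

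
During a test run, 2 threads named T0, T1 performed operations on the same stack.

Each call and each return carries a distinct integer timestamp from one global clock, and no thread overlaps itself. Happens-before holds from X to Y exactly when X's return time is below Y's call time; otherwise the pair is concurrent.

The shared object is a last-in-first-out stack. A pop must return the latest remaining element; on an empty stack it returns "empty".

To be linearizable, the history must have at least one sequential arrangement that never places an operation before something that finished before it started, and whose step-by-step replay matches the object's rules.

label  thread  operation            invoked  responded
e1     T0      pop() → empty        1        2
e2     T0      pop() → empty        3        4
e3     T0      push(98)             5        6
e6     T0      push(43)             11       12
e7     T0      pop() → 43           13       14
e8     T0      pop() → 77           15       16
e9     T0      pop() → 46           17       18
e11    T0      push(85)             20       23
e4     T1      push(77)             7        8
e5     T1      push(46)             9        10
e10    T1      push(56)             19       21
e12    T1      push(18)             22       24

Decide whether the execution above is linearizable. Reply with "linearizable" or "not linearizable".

already the first 16 events (up to e8's response at time 16) admit no linearization; the first 15 still do
exactly one order of the 8 completed ops respects real time; the stack replay fails
e.g. e1, e2, e3, e4, e5, e6, e7, e8: illegal at step 8, since e8 pop() → 77 cannot apply there

not linearizable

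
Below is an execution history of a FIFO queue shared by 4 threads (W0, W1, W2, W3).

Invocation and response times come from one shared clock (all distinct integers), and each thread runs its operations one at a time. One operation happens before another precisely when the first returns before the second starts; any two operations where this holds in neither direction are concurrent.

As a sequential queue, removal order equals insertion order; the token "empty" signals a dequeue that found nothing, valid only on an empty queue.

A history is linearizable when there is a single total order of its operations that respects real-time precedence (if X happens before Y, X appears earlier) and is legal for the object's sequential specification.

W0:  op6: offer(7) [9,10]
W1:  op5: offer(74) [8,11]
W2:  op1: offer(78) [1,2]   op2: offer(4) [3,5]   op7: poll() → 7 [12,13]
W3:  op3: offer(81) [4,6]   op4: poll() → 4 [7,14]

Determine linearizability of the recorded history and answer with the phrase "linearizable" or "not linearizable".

not linearizable

already the first 13 events (up to op7's response at time 13) admit no linearization; the first 12 still do
the 6 completed operations admit 4 real-time orders; each fails the FIFO queue replay
no escape via the 1 pending operation (op4): every completion choice fails
take op1, op2, op3, op5, op6, op7 (pending dropped): step 6 already fails, because op7 poll() → 7 cannot occur there
take op1, op2, op3, op6, op5, op7 (pending dropped): step 6 already fails, because op7 poll() → 7 cannot occur there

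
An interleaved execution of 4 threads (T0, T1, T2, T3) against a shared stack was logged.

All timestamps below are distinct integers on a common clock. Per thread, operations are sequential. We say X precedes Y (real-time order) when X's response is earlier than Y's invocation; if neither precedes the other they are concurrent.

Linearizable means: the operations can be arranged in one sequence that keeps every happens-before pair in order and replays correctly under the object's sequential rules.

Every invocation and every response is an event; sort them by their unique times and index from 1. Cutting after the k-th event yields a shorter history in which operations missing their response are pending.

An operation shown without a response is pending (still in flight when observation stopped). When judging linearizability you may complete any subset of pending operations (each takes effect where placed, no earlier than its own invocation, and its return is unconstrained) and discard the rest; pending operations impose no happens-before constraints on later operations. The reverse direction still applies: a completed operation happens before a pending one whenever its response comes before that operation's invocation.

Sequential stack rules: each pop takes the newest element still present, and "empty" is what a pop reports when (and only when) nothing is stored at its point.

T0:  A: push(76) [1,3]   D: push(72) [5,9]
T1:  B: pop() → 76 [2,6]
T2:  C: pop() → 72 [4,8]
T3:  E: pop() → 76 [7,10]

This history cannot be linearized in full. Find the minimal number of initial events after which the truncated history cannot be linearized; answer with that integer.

10

a valid linearization of events 1..9 exists, for instance A, B, D, C:
1. A push(76), leaving stack <76>
2. B pop() → 76, leaving stack <>
3. D push(72), leaving stack <72>
4. C pop() → 72, leaving stack <>
at event 10 (E's time-10 response) nothing linearizes any more
take A, B, C, D, E: step 3 already fails, because C pop() → 72 cannot occur there
take A, B, C, E, D: step 3 already fails, because C pop() → 72 cannot occur there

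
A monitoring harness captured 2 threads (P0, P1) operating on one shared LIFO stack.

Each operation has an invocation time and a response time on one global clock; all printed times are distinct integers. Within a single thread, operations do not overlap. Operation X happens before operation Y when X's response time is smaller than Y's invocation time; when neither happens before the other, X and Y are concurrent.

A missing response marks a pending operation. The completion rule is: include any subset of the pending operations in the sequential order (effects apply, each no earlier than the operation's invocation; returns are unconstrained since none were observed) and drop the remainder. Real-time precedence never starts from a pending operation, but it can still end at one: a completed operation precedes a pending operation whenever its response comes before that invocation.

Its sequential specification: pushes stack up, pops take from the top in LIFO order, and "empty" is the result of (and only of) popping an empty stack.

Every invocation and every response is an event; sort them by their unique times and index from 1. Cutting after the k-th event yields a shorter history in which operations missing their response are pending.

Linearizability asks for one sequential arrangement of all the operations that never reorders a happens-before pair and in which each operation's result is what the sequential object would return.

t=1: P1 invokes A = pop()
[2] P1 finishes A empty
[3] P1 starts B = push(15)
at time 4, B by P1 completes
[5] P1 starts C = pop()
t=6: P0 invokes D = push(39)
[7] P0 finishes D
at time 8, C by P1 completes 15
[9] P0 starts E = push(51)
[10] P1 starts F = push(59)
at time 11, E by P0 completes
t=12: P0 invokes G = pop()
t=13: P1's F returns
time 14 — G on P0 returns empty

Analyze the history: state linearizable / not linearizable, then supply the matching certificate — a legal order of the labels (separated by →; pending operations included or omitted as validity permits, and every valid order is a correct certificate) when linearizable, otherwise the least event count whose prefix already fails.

not linearizable — minimal violating prefix: 14 events

through event 13 a valid linearization exists; event 14 (G responding at time 14) ends that
checked exhaustively: 6 real-time-consistent orders of 7 completed operations, zero legal LIFO stack replays
take A, B, C, D, E, F, G: step 7 already fails, because G pop() → empty cannot occur there
take A, B, C, D, E, G, F: step 6 already fails, because G pop() → empty cannot occur there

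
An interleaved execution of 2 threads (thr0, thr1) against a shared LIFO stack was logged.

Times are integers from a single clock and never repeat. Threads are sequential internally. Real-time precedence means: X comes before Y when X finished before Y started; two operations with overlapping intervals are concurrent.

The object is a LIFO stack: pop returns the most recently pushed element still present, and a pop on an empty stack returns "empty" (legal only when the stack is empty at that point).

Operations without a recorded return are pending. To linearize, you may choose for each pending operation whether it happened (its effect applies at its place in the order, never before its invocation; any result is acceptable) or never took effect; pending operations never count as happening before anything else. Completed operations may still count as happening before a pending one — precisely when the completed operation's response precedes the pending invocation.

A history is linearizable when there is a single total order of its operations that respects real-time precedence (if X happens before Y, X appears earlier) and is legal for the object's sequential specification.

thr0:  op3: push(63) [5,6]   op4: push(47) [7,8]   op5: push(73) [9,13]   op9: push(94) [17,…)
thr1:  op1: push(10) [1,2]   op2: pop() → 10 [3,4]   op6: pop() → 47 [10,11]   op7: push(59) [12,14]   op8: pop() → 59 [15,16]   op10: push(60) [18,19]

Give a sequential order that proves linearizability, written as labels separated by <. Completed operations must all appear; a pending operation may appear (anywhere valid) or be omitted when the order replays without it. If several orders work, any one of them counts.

op1 < op2 < op3 < op4 < op6 < op5 < op7 < op8 < op9 < op10

after step 1 (op1 push(10)): stack <10>
after step 2 (op2 pop() → 10): stack <>
after step 3 (op3 push(63)): stack <63>
after step 4 (op4 push(47)): stack <63,47>
after step 5 (op6 pop() → 47): stack <63>
after step 6 (op5 push(73)): stack <63,73>
after step 7 (op7 push(59)): stack <63,73,59>
after step 8 (op8 pop() → 59): stack <63,73>
after step 9 (op9 push(94) (pending, included)): stack <63,73,94>
after step 10 (op10 push(60)): stack <63,73,94,60>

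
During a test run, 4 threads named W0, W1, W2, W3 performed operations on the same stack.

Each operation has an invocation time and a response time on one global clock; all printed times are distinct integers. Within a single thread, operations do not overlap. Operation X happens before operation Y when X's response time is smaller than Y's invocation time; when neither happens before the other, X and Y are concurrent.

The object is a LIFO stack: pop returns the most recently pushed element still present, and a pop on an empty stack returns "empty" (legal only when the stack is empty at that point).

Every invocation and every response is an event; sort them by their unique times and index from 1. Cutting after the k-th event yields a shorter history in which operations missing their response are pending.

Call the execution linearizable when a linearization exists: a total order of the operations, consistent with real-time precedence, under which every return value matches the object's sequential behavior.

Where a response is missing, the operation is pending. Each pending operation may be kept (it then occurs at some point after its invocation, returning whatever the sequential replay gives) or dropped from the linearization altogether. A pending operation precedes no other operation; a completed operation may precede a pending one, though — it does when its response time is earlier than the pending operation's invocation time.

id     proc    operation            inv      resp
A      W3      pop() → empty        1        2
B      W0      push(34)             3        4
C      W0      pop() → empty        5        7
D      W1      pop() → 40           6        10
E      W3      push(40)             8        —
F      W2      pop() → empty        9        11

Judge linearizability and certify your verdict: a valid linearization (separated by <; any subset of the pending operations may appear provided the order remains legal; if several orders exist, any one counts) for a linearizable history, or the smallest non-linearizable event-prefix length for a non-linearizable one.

not linearizable — minimal violating prefix: 10 events

through event 9 a valid linearization exists; event 10 (D responding at time 10) ends that
every one of the 2 real-time-consistent orders over 4 completed stack ops fails the sequential spec
include/drop combinations of the 2 pending operations (E, F) were all tried; none helps
sample order A, B, C, D (pending dropped) stalls at step 3 — C pop() → empty has no legal effect
sample order A, B, D, C (pending dropped) stalls at step 3 — D pop() → 40 has no legal effect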